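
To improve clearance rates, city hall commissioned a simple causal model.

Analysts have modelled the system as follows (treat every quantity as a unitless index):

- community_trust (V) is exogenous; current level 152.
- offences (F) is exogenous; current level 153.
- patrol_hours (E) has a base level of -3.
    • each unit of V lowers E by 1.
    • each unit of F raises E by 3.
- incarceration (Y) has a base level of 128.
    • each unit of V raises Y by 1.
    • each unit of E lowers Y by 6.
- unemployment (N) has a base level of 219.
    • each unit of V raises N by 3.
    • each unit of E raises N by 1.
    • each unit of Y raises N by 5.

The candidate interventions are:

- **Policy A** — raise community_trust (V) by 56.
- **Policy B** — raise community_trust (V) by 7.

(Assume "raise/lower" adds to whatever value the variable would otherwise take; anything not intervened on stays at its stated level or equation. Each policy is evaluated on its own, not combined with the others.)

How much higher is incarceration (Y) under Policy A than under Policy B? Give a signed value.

343

Policy A (V + 56):
  V = 152 + 56 = 208
  F = 153
  E = -3 − 208 + 3·153 = 248
  Y = 128 + 208 − 6·248 = -1152
Policy B (V + 7):
  V = 152 + 7 = 159
  F = 153
  E = -3 − 159 + 3·153 = 297
  Y = 128 + 159 − 6·297 = -1495
Y: -1152 − (-1495) = 343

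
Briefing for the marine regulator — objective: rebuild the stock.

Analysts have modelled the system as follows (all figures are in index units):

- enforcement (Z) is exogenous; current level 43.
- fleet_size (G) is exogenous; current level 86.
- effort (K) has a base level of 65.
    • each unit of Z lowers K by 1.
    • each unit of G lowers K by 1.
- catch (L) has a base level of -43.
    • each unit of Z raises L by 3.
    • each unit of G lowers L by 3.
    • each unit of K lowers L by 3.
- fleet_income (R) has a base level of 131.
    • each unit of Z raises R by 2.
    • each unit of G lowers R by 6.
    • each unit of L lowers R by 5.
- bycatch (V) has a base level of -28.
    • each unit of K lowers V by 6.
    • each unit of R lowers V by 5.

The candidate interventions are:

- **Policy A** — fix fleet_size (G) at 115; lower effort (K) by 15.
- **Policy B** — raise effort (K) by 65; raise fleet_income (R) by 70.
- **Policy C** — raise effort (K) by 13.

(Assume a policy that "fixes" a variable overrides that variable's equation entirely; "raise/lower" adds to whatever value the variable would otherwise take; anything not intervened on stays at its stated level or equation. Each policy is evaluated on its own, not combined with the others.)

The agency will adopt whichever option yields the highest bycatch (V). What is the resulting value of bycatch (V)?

Policy A (G := 115, K − 15):
  Z = 43
  G = 115
  K = 65 − 43 − 115 (−15 from intervention) = -108
  L = -43 + 3·43 − 3·115 − 3·(-108) = 65
  R = 131 + 2·43 − 6·115 − 5·65 = -798
  V = -28 − 6·(-108) − 5·(-798) = 4610
Policy B (K + 65, R + 70):
  Z = 43
  G = 86
  K = 65 − 43 − 86 (+65 from intervention) = 1
  L = -43 + 3·43 − 3·86 − 3·1 = -175
  R = 131 + 2·43 − 6·86 − 5·(-175) (+70 from intervention) = 646
  V = -28 − 6·1 − 5·646 = -3264
Policy C (K + 13):
  Z = 43
  G = 86
  K = 65 − 43 − 86 (+13 from intervention) = -51
  L = -43 + 3·43 − 3·86 − 3·(-51) = -19
  R = 131 + 2·43 − 6·86 − 5·(-19) = -204
  V = -28 − 6·(-51) − 5·(-204) = 1298
Comparing — Policy A: V=4610, Policy B: V=-3264, Policy C: V=1298. Highest is 4610 (Policy A).

4610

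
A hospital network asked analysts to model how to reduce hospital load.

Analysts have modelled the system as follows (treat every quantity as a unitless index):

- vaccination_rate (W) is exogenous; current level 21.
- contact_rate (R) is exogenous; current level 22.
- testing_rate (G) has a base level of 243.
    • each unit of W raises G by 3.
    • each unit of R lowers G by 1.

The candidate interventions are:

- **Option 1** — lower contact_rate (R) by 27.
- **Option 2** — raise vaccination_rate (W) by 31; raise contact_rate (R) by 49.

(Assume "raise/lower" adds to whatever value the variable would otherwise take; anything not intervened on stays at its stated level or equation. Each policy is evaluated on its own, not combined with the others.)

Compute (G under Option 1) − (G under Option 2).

Option 1 (R − 27):
  W = 21
  R = 22 − 27 = -5
  G = 243 + 3·21 − (-5) = 311
Option 2 (W + 31, R + 49):
  W = 21 + 31 = 52
  R = 22 + 49 = 71
  G = 243 + 3·52 − 71 = 328
G: 311 − 328 = -17

-17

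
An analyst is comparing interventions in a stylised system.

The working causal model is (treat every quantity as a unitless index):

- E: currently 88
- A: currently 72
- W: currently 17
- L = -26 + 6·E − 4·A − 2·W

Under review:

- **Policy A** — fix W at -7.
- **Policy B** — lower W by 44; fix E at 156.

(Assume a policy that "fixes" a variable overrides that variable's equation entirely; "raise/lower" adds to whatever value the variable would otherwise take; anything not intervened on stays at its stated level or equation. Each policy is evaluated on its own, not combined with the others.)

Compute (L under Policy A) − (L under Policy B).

Policy A (W := -7):
  E = 88
  A = 72
  W = -7
  L = -26 + 6·88 − 4·72 − 2·(-7) = 228
Policy B (W − 44, E := 156):
  E = 156
  A = 72
  W = 17 − 44 = -27
  L = -26 + 6·156 − 4·72 − 2·(-27) = 676
L: 228 − 676 = -448

-448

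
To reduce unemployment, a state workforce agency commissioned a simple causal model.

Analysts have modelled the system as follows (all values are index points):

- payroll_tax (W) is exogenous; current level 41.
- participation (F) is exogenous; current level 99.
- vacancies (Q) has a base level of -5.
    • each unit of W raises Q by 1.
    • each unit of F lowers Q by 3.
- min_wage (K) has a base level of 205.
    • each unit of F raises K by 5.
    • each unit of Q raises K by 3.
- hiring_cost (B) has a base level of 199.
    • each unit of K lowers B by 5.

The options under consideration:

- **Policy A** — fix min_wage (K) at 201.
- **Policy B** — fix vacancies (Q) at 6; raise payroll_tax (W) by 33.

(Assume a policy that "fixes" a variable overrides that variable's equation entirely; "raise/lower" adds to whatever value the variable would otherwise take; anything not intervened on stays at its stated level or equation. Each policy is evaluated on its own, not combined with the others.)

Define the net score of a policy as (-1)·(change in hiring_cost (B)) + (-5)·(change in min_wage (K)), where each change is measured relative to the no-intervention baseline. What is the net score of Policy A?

Baseline:
  W = 41
  F = 99
  Q = -5 + 41 − 3·99 = -261
  K = 205 + 5·99 + 3·(-261) = -83
  B = 199 − 5·(-83) = 614
Policy A (K := 201):
  W = 41
  F = 99
  Q = -5 + 41 − 3·99 = -261
  K = 201
  B = 199 − 5·201 = -806
ΔB = -806 − 614 = -1420; ΔK = 201 − (-83) = 284
Score = (-1)·(-1420) + (-5)·284 = 0

0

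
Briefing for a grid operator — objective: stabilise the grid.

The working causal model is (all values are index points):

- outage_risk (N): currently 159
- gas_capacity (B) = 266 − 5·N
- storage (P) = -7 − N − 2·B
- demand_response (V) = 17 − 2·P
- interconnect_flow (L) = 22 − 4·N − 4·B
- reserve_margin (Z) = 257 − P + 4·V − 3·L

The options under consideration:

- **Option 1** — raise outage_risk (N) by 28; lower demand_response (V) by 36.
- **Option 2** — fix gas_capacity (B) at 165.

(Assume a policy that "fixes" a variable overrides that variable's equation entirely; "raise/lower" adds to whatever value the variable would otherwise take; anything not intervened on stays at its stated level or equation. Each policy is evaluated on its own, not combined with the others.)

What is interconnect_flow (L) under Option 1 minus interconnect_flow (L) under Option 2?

Option 1 (N + 28, V − 36):
  N = 159 + 28 = 187
  B = 266 − 5·187 = -669
  L = 22 − 4·187 − 4·(-669) = 1950
Option 2 (B := 165):
  N = 159
  B = 165
  L = 22 − 4·159 − 4·165 = -1274
L: 1950 − (-1274) = 3224

3224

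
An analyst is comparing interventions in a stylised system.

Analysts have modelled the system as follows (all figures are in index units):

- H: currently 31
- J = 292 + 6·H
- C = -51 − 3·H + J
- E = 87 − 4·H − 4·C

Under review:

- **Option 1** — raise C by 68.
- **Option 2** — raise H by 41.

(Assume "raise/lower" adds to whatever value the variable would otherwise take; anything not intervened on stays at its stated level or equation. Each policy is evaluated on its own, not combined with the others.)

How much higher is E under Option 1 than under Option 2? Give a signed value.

384

Option 1 (C + 68):
  H = 31
  J = 292 + 6·31 = 478
  C = -51 − 3·31 + 478 (+68 from intervention) = 402
  E = 87 − 4·31 − 4·402 = -1645
Option 2 (H + 41):
  H = 31 + 41 = 72
  J = 292 + 6·72 = 724
  C = -51 − 3·72 + 724 = 457
  E = 87 − 4·72 − 4·457 = -2029
E: -1645 − (-2029) = 384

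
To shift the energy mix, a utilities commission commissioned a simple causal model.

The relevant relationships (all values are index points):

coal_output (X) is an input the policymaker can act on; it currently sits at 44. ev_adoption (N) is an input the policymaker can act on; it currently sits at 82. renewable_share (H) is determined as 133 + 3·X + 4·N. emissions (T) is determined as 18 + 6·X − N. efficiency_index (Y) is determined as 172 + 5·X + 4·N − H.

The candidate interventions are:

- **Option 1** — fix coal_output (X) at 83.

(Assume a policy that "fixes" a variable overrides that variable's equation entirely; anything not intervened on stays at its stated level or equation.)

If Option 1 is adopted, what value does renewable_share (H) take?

Option 1 (X := 83):
  X = 83
  N = 82
  H = 133 + 3·83 + 4·82 = 710

710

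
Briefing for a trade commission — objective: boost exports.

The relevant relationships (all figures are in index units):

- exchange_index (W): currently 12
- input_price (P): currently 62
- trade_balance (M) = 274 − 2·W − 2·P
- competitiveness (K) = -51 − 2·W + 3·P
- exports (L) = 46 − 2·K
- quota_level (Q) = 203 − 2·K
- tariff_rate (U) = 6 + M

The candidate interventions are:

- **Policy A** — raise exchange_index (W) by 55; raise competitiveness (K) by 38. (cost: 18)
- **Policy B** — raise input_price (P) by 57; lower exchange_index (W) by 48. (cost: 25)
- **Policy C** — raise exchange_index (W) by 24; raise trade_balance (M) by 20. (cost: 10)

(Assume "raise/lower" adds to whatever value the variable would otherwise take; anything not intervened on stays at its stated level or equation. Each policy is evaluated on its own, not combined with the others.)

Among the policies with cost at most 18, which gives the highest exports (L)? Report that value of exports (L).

Policy A (W + 55, K + 38):
  W = 12 + 55 = 67
  P = 62
  K = -51 − 2·67 + 3·62 (+38 from intervention) = 39
  L = 46 − 2·39 = -32
Policy C (W + 24, M + 20):
  W = 12 + 24 = 36
  P = 62
  K = -51 − 2·36 + 3·62 = 63
  L = 46 − 2·63 = -80
Comparing — Policy A: L=-32, Policy C: L=-80. Highest is -32 (Policy A).

-32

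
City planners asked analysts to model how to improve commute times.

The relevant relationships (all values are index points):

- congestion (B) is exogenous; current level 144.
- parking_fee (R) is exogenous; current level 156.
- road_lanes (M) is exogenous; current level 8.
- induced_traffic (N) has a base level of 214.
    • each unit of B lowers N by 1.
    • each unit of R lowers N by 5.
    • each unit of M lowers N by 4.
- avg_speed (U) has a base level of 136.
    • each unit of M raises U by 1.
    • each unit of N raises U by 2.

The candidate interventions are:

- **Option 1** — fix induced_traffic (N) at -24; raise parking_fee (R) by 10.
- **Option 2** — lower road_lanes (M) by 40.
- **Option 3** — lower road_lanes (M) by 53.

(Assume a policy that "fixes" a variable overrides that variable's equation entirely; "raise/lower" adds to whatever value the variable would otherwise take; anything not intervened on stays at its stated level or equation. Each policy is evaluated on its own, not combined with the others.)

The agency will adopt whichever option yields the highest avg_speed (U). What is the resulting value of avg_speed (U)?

Option 1 (N := -24, R + 10):
  B = 144
  R = 156 + 10 = 166
  M = 8
  N = -24
  U = 136 + 8 + 2·(-24) = 96
Option 2 (M − 40):
  B = 144
  R = 156
  M = 8 − 40 = -32
  N = 214 − 144 − 5·156 − 4·(-32) = -582
  U = 136 + (-32) + 2·(-582) = -1060
Option 3 (M − 53):
  B = 144
  R = 156
  M = 8 − 53 = -45
  N = 214 − 144 − 5·156 − 4·(-45) = -530
  U = 136 + (-45) + 2·(-530) = -969
Comparing — Option 1: U=96, Option 2: U=-1060, Option 3: U=-969. Highest is 96 (Option 1).

96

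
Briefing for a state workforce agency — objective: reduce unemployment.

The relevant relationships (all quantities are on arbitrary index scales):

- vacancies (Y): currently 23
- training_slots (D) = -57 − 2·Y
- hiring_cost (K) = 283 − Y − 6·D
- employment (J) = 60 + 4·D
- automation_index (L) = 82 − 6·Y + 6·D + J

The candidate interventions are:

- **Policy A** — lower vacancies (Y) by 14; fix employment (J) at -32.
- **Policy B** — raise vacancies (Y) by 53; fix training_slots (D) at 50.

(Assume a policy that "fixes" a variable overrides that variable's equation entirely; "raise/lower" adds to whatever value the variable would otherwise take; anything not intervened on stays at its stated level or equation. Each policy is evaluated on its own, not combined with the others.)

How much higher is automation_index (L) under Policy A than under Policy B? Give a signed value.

Policy A (Y − 14, J := -32):
  Y = 23 − 14 = 9
  D = -57 − 2·9 = -75
  J = -32
  L = 82 − 6·9 + 6·(-75) + (-32) = -454
Policy B (Y + 53, D := 50):
  Y = 23 + 53 = 76
  D = 50
  J = 60 + 4·50 = 260
  L = 82 − 6·76 + 6·50 + 260 = 186
L: -454 − 186 = -640

-640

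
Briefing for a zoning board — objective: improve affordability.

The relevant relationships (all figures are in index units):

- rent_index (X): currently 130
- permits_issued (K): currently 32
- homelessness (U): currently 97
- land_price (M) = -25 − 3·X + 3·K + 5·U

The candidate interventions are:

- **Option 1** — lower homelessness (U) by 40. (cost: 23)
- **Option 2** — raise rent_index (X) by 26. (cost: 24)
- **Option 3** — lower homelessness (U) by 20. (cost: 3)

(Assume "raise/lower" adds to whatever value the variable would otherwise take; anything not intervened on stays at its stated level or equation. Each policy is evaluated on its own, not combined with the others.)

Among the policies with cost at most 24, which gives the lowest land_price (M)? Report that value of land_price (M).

-34

Option 1 (U − 40):
  X = 130
  K = 32
  U = 97 − 40 = 57
  M = -25 − 3·130 + 3·32 + 5·57 = -34
Option 2 (X + 26):
  X = 130 + 26 = 156
  K = 32
  U = 97
  M = -25 − 3·156 + 3·32 + 5·97 = 88
Option 3 (U − 20):
  X = 130
  K = 32
  U = 97 − 20 = 77
  M = -25 − 3·130 + 3·32 + 5·77 = 66
Comparing — Option 1: M=-34, Option 2: M=88, Option 3: M=66. Lowest is -34 (Option 1).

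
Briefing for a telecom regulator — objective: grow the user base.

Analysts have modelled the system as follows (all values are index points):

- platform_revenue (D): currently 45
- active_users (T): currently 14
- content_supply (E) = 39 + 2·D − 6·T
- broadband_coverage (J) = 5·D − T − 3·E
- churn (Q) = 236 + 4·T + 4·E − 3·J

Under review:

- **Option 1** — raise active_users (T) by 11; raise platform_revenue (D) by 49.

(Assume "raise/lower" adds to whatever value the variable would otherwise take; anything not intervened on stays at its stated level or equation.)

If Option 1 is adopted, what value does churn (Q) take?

Option 1 (T + 11, D + 49):
  D = 45 + 49 = 94
  T = 14 + 11 = 25
  E = 39 + 2·94 − 6·25 = 77
  J = 0 + 5·94 − 25 − 3·77 = 214
  Q = 236 + 4·25 + 4·77 − 3·214 = 2

2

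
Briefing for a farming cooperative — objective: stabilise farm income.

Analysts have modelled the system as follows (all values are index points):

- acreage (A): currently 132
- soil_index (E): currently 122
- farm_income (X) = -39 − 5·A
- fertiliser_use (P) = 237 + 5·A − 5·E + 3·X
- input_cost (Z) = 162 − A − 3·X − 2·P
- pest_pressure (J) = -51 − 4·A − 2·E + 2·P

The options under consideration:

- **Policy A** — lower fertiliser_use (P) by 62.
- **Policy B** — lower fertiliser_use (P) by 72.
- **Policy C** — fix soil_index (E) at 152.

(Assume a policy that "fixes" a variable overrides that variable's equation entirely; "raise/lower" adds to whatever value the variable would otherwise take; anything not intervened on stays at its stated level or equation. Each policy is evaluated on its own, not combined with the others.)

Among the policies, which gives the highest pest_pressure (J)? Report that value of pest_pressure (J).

Policy A (P − 62):
  A = 132
  E = 122
  X = -39 − 5·132 = -699
  P = 237 + 5·132 − 5·122 + 3·(-699) (−62 from intervention) = -1872
  J = -51 − 4·132 − 2·122 + 2·(-1872) = -4567
Policy B (P − 72):
  A = 132
  E = 122
  X = -39 − 5·132 = -699
  P = 237 + 5·132 − 5·122 + 3·(-699) (−72 from intervention) = -1882
  J = -51 − 4·132 − 2·122 + 2·(-1882) = -4587
Policy C (E := 152):
  A = 132
  E = 152
  X = -39 − 5·132 = -699
  P = 237 + 5·132 − 5·152 + 3·(-699) = -1960
  J = -51 − 4·132 − 2·152 + 2·(-1960) = -4803
Comparing — Policy A: J=-4567, Policy B: J=-4587, Policy C: J=-4803. Highest is -4567 (Policy A).

-4567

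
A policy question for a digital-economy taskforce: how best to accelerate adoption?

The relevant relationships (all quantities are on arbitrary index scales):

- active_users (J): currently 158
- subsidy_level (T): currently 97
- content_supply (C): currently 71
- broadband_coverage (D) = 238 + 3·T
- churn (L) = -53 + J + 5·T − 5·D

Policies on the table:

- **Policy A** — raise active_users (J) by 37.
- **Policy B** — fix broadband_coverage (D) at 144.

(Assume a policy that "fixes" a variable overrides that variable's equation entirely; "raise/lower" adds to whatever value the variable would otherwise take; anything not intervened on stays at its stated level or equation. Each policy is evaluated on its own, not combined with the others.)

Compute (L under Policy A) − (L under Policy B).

-1888

Policy A (J + 37):
  J = 158 + 37 = 195
  T = 97
  D = 238 + 3·97 = 529
  L = -53 + 195 + 5·97 − 5·529 = -2018
Policy B (D := 144):
  J = 158
  T = 97
  D = 144
  L = -53 + 158 + 5·97 − 5·144 = -130
L: -2018 − (-130) = -1888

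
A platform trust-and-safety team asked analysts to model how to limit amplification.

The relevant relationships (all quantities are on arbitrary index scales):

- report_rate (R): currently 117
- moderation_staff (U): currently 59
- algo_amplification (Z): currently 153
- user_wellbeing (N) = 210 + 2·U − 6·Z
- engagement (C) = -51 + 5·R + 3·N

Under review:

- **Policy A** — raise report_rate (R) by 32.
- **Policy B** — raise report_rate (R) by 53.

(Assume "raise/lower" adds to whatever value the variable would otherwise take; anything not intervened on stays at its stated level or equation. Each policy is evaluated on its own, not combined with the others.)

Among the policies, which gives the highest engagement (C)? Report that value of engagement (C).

Policy A (R + 32):
  R = 117 + 32 = 149
  U = 59
  Z = 153
  N = 210 + 2·59 − 6·153 = -590
  C = -51 + 5·149 + 3·(-590) = -1076
Policy B (R + 53):
  R = 117 + 53 = 170
  U = 59
  Z = 153
  N = 210 + 2·59 − 6·153 = -590
  C = -51 + 5·170 + 3·(-590) = -971
Comparing — Policy A: C=-1076, Policy B: C=-971. Highest is -971 (Policy B).

-971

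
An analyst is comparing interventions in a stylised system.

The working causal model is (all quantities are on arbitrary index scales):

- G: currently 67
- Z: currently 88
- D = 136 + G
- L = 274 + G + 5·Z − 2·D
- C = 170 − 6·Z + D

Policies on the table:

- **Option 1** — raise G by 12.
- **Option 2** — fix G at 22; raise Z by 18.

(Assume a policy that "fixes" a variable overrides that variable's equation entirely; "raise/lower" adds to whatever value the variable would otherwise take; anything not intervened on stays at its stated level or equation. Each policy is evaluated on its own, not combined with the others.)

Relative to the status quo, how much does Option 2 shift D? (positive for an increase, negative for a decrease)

Baseline:
  G = 67
  D = 136 + 67 = 203
Option 2 (G := 22, Z + 18):
  G = 22
  D = 136 + 22 = 158
Change in D: 158 − 203 = -45

-45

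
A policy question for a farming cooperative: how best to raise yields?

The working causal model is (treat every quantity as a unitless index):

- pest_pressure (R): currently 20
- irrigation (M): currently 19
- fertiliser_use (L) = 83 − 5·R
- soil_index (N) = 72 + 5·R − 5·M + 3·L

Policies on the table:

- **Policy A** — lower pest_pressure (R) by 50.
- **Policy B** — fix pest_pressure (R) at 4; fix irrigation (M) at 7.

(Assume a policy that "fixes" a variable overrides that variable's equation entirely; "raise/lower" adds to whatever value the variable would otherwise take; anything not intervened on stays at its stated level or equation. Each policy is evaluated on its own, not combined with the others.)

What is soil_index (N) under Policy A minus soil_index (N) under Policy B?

Policy A (R − 50):
  R = 20 − 50 = -30
  M = 19
  L = 83 − 5·(-30) = 233
  N = 72 + 5·(-30) − 5·19 + 3·233 = 526
Policy B (R := 4, M := 7):
  R = 4
  M = 7
  L = 83 − 5·4 = 63
  N = 72 + 5·4 − 5·7 + 3·63 = 246
N: 526 − 246 = 280

280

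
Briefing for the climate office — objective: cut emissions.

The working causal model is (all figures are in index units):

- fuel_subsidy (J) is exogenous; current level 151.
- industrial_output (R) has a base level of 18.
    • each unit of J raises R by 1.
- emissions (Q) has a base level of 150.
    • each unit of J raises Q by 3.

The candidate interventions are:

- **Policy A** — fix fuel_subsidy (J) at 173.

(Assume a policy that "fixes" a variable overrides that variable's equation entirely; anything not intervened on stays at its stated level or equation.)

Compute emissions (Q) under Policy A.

669

Policy A (J := 173):
  J = 173
  Q = 150 + 3·173 = 669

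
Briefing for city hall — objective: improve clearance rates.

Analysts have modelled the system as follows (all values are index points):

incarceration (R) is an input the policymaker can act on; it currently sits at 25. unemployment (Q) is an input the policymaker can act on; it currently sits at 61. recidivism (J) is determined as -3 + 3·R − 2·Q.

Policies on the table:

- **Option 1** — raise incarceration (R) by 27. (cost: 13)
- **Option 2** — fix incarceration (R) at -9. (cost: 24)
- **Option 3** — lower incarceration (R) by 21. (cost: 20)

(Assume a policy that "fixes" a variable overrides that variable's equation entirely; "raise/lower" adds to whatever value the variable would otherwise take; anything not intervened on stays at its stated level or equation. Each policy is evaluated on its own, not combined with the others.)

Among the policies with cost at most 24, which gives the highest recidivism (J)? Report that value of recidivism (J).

31

Option 1 (R + 27):
  R = 25 + 27 = 52
  Q = 61
  J = -3 + 3·52 − 2·61 = 31
Option 2 (R := -9):
  R = -9
  Q = 61
  J = -3 + 3·(-9) − 2·61 = -152
Option 3 (R − 21):
  R = 25 − 21 = 4
  Q = 61
  J = -3 + 3·4 − 2·61 = -113
Comparing — Option 1: J=31, Option 2: J=-152, Option 3: J=-113. Highest is 31 (Option 1).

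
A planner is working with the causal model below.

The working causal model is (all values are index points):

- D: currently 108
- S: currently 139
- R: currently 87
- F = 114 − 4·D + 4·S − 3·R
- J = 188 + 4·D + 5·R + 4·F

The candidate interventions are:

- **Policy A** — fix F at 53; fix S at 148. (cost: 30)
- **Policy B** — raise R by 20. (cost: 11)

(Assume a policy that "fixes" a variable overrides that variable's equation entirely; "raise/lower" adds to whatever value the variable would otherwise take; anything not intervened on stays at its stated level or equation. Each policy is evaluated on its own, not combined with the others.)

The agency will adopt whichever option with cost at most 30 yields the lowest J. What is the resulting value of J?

Policy A (F := 53, S := 148):
  D = 108
  S = 148
  R = 87
  F = 53
  J = 188 + 4·108 + 5·87 + 4·53 = 1267
Policy B (R + 20):
  D = 108
  S = 139
  R = 87 + 20 = 107
  F = 114 − 4·108 + 4·139 − 3·107 = -83
  J = 188 + 4·108 + 5·107 + 4·(-83) = 823
Comparing — Policy A: J=1267, Policy B: J=823. Lowest is 823 (Policy B).

823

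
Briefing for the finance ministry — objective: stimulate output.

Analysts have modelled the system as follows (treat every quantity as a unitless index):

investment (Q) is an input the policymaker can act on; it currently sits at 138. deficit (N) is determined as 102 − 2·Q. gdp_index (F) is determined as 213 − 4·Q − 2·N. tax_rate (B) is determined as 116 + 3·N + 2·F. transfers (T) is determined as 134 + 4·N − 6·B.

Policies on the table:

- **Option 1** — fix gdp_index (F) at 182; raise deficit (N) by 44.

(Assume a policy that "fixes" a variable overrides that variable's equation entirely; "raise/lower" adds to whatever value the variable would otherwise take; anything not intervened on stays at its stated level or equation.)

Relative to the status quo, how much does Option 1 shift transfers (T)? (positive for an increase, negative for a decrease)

-2692

Baseline:
  Q = 138
  N = 102 − 2·138 = -174
  F = 213 − 4·138 − 2·(-174) = 9
  B = 116 + 3·(-174) + 2·9 = -388
  T = 134 + 4·(-174) − 6·(-388) = 1766
Option 1 (F := 182, N + 44):
  Q = 138
  N = 102 − 2·138 (+44 from intervention) = -130
  F = 182
  B = 116 + 3·(-130) + 2·182 = 90
  T = 134 + 4·(-130) − 6·90 = -926
Change in T: -926 − 1766 = -2692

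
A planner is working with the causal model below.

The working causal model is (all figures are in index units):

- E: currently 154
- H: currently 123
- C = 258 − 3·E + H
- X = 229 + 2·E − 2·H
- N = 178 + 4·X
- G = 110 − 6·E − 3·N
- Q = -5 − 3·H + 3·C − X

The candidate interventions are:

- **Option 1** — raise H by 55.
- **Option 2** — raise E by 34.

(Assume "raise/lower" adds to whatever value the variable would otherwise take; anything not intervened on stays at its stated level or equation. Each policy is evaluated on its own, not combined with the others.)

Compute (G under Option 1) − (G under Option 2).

Option 1 (H + 55):
  E = 154
  H = 123 + 55 = 178
  X = 229 + 2·154 − 2·178 = 181
  N = 178 + 4·181 = 902
  G = 110 − 6·154 − 3·902 = -3520
Option 2 (E + 34):
  E = 154 + 34 = 188
  H = 123
  X = 229 + 2·188 − 2·123 = 359
  N = 178 + 4·359 = 1614
  G = 110 − 6·188 − 3·1614 = -5860
G: -3520 − (-5860) = 2340

2340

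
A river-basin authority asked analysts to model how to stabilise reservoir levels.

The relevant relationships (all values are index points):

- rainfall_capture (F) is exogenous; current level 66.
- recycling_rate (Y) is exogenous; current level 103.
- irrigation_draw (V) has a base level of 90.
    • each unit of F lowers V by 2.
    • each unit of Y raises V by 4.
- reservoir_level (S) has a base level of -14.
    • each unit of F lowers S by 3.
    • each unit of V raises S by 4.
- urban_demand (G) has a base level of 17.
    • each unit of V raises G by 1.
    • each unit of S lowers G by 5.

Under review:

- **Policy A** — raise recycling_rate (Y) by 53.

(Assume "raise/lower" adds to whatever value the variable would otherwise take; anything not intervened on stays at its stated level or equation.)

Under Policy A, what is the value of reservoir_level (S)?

2116

Policy A (Y + 53):
  F = 66
  Y = 103 + 53 = 156
  V = 90 − 2·66 + 4·156 = 582
  S = -14 − 3·66 + 4·582 = 2116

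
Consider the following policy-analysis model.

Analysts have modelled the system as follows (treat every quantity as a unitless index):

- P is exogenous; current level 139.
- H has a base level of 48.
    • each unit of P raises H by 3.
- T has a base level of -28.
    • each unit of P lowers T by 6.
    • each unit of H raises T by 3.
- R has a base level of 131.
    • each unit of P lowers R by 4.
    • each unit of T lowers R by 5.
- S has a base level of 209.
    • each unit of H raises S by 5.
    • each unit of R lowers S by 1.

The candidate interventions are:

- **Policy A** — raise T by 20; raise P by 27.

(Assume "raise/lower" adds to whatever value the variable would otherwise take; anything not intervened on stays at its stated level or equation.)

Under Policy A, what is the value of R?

Policy A (T + 20, P + 27):
  P = 139 + 27 = 166
  H = 48 + 3·166 = 546
  T = -28 − 6·166 + 3·546 (+20 from intervention) = 634
  R = 131 − 4·166 − 5·634 = -3703

-3703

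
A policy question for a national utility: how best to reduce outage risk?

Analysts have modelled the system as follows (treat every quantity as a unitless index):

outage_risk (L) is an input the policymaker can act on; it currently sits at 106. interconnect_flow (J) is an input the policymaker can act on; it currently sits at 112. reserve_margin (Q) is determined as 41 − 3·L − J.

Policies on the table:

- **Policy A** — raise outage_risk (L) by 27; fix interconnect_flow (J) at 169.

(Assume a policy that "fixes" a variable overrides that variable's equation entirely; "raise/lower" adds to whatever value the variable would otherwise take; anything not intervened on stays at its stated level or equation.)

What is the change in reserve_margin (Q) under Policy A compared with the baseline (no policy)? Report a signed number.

-138

Baseline:
  L = 106
  J = 112
  Q = 41 − 3·106 − 112 = -389
Policy A (L + 27, J := 169):
  L = 106 + 27 = 133
  J = 169
  Q = 41 − 3·133 − 169 = -527
Change in Q: -527 − (-389) = -138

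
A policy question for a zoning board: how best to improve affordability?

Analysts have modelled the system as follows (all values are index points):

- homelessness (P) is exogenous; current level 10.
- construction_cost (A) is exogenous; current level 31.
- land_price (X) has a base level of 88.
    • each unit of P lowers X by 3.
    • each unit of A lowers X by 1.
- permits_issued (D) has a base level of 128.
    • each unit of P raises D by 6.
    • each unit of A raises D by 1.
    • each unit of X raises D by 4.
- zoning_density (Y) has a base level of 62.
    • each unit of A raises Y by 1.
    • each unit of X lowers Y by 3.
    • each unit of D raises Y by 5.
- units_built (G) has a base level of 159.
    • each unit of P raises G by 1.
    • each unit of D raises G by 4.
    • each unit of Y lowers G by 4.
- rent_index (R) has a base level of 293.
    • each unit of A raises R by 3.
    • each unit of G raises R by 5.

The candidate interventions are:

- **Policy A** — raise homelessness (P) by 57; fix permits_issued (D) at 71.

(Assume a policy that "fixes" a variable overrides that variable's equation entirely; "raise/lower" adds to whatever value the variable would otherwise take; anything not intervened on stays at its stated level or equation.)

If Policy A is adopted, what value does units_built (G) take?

-3010

Policy A (P + 57, D := 71):
  P = 10 + 57 = 67
  A = 31
  X = 88 − 3·67 − 31 = -144
  D = 71
  Y = 62 + 31 − 3·(-144) + 5·71 = 880
  G = 159 + 67 + 4·71 − 4·880 = -3010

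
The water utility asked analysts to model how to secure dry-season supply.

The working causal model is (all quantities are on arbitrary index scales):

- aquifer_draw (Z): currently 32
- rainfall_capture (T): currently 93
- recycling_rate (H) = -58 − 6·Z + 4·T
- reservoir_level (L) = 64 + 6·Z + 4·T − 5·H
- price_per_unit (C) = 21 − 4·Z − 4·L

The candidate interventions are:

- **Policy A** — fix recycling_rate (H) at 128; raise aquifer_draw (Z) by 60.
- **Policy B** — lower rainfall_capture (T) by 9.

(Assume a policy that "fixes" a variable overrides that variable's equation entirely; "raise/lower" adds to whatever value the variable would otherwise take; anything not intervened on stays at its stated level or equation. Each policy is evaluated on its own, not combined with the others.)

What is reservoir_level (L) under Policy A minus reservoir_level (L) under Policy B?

186

Policy A (H := 128, Z + 60):
  Z = 32 + 60 = 92
  T = 93
  H = 128
  L = 64 + 6·92 + 4·93 − 5·128 = 348
Policy B (T − 9):
  Z = 32
  T = 93 − 9 = 84
  H = -58 − 6·32 + 4·84 = 86
  L = 64 + 6·32 + 4·84 − 5·86 = 162
L: 348 − 162 = 186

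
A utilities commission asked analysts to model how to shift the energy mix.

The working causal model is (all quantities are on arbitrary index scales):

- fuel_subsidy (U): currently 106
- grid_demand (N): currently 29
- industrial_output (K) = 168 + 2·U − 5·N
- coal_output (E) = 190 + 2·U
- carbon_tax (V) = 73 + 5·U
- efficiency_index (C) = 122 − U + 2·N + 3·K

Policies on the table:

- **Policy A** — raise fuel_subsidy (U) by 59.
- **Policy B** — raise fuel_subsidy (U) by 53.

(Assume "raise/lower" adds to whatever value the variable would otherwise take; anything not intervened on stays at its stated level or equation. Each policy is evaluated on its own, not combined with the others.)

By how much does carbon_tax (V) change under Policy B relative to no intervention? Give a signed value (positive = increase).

265

Baseline:
  U = 106
  V = 73 + 5·106 = 603
Policy B (U + 53):
  U = 106 + 53 = 159
  V = 73 + 5·159 = 868
Change in V: 868 − 603 = 265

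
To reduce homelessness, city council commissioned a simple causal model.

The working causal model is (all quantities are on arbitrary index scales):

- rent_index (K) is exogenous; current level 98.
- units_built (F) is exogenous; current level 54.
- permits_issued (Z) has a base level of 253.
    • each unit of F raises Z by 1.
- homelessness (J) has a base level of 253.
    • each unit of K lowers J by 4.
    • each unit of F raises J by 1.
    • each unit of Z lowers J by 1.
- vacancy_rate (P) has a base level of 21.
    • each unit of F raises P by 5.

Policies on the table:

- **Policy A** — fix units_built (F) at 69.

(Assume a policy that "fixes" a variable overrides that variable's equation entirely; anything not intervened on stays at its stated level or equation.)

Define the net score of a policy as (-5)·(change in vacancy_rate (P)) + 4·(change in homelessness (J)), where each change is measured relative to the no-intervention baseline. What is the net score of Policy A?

Baseline:
  K = 98
  F = 54
  Z = 253 + 54 = 307
  J = 253 − 4·98 + 54 − 307 = -392
  P = 21 + 5·54 = 291
Policy A (F := 69):
  K = 98
  F = 69
  Z = 253 + 69 = 322
  J = 253 − 4·98 + 69 − 322 = -392
  P = 21 + 5·69 = 366
ΔP = 366 − 291 = 75; ΔJ = -392 − (-392) = 0
Score = (-5)·75 + 4·0 = -375

-375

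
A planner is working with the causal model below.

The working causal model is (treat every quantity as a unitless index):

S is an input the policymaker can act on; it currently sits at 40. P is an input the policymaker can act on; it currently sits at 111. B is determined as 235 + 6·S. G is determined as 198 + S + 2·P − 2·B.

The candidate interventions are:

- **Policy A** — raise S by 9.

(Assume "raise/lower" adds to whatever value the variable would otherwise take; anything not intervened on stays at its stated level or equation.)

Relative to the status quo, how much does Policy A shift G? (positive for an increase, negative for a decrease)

-99

Baseline:
  S = 40
  P = 111
  B = 235 + 6·40 = 475
  G = 198 + 40 + 2·111 − 2·475 = -490
Policy A (S + 9):
  S = 40 + 9 = 49
  P = 111
  B = 235 + 6·49 = 529
  G = 198 + 49 + 2·111 − 2·529 = -589
Change in G: -589 − (-490) = -99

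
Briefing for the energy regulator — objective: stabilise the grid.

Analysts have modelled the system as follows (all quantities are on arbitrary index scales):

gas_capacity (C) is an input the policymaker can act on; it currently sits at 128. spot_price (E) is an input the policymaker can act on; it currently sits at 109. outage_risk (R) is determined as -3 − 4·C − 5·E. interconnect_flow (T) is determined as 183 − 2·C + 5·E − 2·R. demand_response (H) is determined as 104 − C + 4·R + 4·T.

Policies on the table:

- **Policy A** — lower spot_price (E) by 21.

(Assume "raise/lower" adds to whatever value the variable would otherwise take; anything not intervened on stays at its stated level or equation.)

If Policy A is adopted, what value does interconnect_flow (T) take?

Policy A (E − 21):
  C = 128
  E = 109 − 21 = 88
  R = -3 − 4·128 − 5·88 = -955
  T = 183 − 2·128 + 5·88 − 2·(-955) = 2277

2277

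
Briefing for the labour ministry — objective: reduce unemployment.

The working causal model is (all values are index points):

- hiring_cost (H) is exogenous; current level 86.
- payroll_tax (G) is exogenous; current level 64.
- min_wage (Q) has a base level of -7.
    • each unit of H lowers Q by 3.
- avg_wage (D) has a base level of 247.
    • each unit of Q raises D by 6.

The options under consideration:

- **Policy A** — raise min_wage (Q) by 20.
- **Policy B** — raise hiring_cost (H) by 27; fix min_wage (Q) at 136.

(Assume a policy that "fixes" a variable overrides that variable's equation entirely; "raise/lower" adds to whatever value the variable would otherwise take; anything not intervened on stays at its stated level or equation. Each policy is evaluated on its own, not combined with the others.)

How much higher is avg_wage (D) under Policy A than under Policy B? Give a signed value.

-2286

Policy A (Q + 20):
  H = 86
  Q = -7 − 3·86 (+20 from intervention) = -245
  D = 247 + 6·(-245) = -1223
Policy B (H + 27, Q := 136):
  H = 86 + 27 = 113
  Q = 136
  D = 247 + 6·136 = 1063
D: -1223 − 1063 = -2286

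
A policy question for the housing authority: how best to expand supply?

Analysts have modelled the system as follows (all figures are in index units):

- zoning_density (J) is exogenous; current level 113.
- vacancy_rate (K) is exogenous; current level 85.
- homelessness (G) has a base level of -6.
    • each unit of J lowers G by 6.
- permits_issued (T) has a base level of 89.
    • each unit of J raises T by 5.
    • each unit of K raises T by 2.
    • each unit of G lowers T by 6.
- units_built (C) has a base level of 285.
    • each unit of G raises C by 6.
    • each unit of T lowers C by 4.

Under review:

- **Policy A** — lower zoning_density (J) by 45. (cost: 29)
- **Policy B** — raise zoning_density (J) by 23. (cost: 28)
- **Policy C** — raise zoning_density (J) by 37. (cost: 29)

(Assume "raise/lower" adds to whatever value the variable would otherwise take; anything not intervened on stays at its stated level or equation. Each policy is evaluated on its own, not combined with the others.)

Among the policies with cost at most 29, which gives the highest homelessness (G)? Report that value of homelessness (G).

-414

Policy A (J − 45):
  J = 113 − 45 = 68
  G = -6 − 6·68 = -414
Policy B (J + 23):
  J = 113 + 23 = 136
  G = -6 − 6·136 = -822
Policy C (J + 37):
  J = 113 + 37 = 150
  G = -6 − 6·150 = -906
Comparing — Policy A: G=-414, Policy B: G=-822, Policy C: G=-906. Highest is -414 (Policy A).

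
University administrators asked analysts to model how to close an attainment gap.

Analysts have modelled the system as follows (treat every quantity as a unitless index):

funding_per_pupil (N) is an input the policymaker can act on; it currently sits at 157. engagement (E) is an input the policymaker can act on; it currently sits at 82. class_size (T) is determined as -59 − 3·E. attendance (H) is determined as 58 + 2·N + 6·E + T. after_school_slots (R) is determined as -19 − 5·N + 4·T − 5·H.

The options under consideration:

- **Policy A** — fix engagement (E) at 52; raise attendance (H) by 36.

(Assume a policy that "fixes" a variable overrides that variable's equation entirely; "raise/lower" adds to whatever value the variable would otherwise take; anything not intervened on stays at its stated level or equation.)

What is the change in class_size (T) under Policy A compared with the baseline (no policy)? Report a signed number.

90

Baseline:
  E = 82
  T = -59 − 3·82 = -305
Policy A (E := 52, H + 36):
  E = 52
  T = -59 − 3·52 = -215
Change in T: -215 − (-305) = 90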